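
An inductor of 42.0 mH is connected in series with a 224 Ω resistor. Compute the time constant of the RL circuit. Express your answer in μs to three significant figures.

τ = L/R = (4.200×10^-2 H)/(224 Ω) = 1.875×10^-4 s.

τ ≈ 188 μs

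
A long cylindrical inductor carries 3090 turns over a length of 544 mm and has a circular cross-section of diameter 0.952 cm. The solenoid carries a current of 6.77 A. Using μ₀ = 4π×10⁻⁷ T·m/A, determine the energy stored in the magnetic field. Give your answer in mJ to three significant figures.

A = π(d/2)² = π(4.760×10^-3 m)² = 7.118×10^-5 m².
L = μ₀N²A/ℓ = (4π×10⁻⁷)(3090)²(7.118×10^-5)/(0.544) = 1.570×10^-3 H.
U = ½LI² = ½(1.570×10^-3)(6.77)² = 3.598×10^-2 J.

U ≈ 36.0 mJ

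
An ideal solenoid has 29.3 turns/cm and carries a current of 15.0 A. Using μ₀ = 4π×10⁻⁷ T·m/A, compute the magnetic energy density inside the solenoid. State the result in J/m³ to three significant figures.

B = μ₀nI = (4π×10⁻⁷)(2.930×10^3)(15.0) = 5.523×10^-2 T.
u = B²/(2μ₀) = (5.523×10^-2)²/(2×4π×10⁻⁷) = 1.214×10^3 J/m³.

u ≈ 1210 J/m³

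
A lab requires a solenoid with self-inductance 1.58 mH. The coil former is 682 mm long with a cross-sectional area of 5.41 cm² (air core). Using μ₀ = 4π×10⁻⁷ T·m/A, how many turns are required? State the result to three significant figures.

A = 5.41 cm² = 5.410×10^-4 m².
From L = μ₀N²A/ℓ, N = √(Lℓ / (μ₀A)).
N = √[(1.580×10^-3)(0.682) / ((4π×10⁻⁷)×5.410×10^-4)] = √(1.585×10^6) ≈ 1259.0.

N ≈ 1260 turns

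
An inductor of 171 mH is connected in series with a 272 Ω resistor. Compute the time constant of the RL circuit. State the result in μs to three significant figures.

τ ≈ 629 μs

τ = L/R = (0.171 H)/(272 Ω) = 6.287×10^-4 s.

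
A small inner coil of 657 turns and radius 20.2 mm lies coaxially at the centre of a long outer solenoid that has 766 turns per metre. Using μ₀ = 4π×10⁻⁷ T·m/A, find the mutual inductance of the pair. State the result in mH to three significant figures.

M ≈ 0.811 mH

The outer solenoid produces a uniform field B₁ = μ₀n₁I₁ across the inner coil,
so the flux linkage is N₂Φ = N₂B₁A₂ = μ₀n₁N₂A₂·I₁, giving M = μ₀n₁N₂A₂.
A₂ = πr² = π(2.020×10^-2 m)² = 1.282×10^-3 m².
M = (4π×10⁻⁷)(766)(657)(1.282×10^-3) = 8.107×10^-4 H.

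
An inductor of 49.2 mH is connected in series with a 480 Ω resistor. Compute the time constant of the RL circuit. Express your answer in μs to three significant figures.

τ ≈ 103 μs

τ = L/R = (4.920×10^-2 H)/(480 Ω) = 1.025×10^-4 s.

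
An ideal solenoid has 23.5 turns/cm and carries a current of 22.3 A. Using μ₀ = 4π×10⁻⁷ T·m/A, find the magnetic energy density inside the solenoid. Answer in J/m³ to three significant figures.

B = μ₀nI = (4π×10⁻⁷)(2.350×10^3)(22.3) = 6.585×10^-2 T.
u = B²/(2μ₀) = (6.585×10^-2)²/(2×4π×10⁻⁷) = 1.726×10^3 J/m³.

u ≈ 1730 J/m³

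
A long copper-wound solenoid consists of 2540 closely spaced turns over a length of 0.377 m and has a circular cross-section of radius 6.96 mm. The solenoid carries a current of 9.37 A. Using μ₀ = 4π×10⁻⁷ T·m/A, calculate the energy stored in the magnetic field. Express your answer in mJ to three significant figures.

U ≈ 144 mJ

A = πr² = π(6.960×10^-3 m)² = 1.522×10^-4 m².
L = μ₀N²A/ℓ = (4π×10⁻⁷)(2540)²(1.522×10^-4)/(0.377) = 3.273×10^-3 H.
U = ½LI² = ½(3.273×10^-3)(9.37)² = 0.1437 J.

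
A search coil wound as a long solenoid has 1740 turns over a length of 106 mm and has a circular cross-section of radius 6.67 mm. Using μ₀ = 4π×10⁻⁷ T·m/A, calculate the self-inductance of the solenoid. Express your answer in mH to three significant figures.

L ≈ 5.02 mH

A = πr² = π(6.670×10^-3 m)² = 1.398×10^-4 m².
For a long solenoid, L = μ₀N²A/ℓ.
L = (4π×10⁻⁷)(1740)²(1.398×10^-4)/(0.106 m) = 5.017×10^-3 H.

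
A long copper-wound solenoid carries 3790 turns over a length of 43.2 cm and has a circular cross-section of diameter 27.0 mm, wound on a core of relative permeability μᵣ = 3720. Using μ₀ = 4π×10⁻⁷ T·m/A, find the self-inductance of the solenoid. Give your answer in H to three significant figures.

A = π(d/2)² = π(1.350×10^-2 m)² = 5.726×10^-4 m².
For a long solenoid, L = μ₀μᵣN²A/ℓ.
L = (4π×10⁻⁷)(3720)(3790)²(5.726×10^-4)/(0.432 m) = 88.99 H.

L ≈ 89.0 H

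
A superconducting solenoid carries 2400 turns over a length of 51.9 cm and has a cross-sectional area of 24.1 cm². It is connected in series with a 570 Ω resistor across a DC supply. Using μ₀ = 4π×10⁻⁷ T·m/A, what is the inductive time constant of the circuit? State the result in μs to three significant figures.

τ ≈ 59.0 μs

A = 24.1 cm² = 2.410×10^-3 m².
L = μ₀N²A/ℓ = (4π×10⁻⁷)(2400)²(2.410×10^-3)/(0.519) = 3.361×10^-2 H.
τ = L/R = (3.361×10^-2)/(570) = 5.897×10^-5 s.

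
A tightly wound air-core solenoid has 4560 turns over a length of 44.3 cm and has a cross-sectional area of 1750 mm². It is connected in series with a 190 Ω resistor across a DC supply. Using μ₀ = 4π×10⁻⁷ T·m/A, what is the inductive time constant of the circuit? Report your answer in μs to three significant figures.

τ ≈ 543 μs

A = 1750 mm² = 1.750×10^-3 m².
L = μ₀N²A/ℓ = (4π×10⁻⁷)(4560)²(1.750×10^-3)/(0.443) = 0.1032 H.
τ = L/R = (0.1032)/(190) = 5.433×10^-4 s.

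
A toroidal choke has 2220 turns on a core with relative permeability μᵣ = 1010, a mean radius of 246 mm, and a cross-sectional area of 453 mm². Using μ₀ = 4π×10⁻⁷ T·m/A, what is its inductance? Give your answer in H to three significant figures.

For a thin toroid, L = μ₀μᵣN²A/(2πR).
L = (4π×10⁻⁷)(1010)(2220)²(4.530×10^-4) / (2π×0.246 m) = 1.833 H.

L ≈ 1.83 H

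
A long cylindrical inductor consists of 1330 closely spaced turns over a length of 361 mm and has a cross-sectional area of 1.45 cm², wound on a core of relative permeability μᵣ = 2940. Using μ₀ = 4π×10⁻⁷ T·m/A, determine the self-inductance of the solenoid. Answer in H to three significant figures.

A = 1.45 cm² = 1.450×10^-4 m².
For a long solenoid, L = μ₀μᵣN²A/ℓ.
L = (4π×10⁻⁷)(2940)(1330)²(1.450×10^-4)/(0.361 m) = 2.62495 H.

L ≈ 2.62 H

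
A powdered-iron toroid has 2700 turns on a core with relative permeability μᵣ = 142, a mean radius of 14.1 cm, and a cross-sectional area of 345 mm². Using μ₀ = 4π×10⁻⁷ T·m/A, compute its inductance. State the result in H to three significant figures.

For a thin toroid, L = μ₀μᵣN²A/(2πR).
L = (4π×10⁻⁷)(142)(2700)²(3.450×10^-4) / (2π×0.141 m) = 0.5066 H.

L ≈ 0.507 H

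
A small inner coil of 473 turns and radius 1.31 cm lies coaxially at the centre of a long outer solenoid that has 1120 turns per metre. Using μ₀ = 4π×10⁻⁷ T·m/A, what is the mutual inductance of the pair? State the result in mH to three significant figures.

M ≈ 0.359 mH

The outer solenoid produces a uniform field B₁ = μ₀n₁I₁ across the inner coil,
so the flux linkage is N₂Φ = N₂B₁A₂ = μ₀n₁N₂A₂·I₁, giving M = μ₀n₁N₂A₂.
A₂ = πr² = π(1.310×10^-2 m)² = 5.391×10^-4 m².
M = (4π×10⁻⁷)(1120)(473)(5.391×10^-4) = 3.589×10^-4 H.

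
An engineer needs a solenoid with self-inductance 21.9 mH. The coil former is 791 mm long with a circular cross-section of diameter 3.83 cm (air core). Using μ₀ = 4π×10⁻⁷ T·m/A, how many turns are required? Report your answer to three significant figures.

A = π(d/2)² = π(1.915×10^-2 m)² = 1.152×10^-3 m².
From L = μ₀N²A/ℓ, N = √(Lℓ / (μ₀A)).
N = √[(2.190×10^-2)(0.791) / ((4π×10⁻⁷)×1.152×10^-3)] = √(1.197×10^7) ≈ 3459.1.

N ≈ 3460 turns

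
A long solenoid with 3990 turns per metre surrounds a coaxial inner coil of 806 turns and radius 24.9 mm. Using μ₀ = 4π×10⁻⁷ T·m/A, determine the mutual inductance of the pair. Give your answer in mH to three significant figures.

The outer solenoid produces a uniform field B₁ = μ₀n₁I₁ across the inner coil,
so the flux linkage is N₂Φ = N₂B₁A₂ = μ₀n₁N₂A₂·I₁, giving M = μ₀n₁N₂A₂.
A₂ = πr² = π(2.490×10^-2 m)² = 1.948×10^-3 m².
M = (4π×10⁻⁷)(3990)(806)(1.948×10^-3) = 7.872×10^-3 H.

M ≈ 7.87 mH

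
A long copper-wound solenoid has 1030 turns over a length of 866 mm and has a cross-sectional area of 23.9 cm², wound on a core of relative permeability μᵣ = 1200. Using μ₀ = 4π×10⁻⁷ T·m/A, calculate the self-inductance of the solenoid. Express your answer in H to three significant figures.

L ≈ 4.42 H

A = 23.9 cm² = 2.390×10^-3 m².
For a long solenoid, L = μ₀μᵣN²A/ℓ.
L = (4π×10⁻⁷)(1200)(1030)²(2.390×10^-3)/(0.866 m) = 4.415 H.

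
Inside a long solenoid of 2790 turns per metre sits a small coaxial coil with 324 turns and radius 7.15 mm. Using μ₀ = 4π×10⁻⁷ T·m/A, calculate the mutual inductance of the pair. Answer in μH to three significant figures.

The outer solenoid produces a uniform field B₁ = μ₀n₁I₁ across the inner coil,
so the flux linkage is N₂Φ = N₂B₁A₂ = μ₀n₁N₂A₂·I₁, giving M = μ₀n₁N₂A₂.
A₂ = πr² = π(7.150×10^-3 m)² = 1.606×10^-4 m².
M = (4π×10⁻⁷)(2790)(324)(1.606×10^-4) = 1.824×10^-4 H.

M ≈ 182 μH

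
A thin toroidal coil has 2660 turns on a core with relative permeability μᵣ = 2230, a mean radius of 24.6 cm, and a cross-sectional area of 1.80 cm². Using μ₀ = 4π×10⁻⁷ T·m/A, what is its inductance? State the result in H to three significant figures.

L ≈ 2.31 H

For a thin toroid, L = μ₀μᵣN²A/(2πR).
L = (4π×10⁻⁷)(2230)(2660)²(1.800×10^-4) / (2π×0.246 m) = 2.309 H.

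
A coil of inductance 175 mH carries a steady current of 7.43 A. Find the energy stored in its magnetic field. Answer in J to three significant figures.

Stored magnetic energy: U = ½LI².
U = ½(0.175 H)(7.43 A)² = 4.83 J.

U ≈ 4.83 J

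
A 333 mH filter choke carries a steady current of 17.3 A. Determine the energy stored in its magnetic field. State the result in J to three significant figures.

U ≈ 49.8 J

Stored magnetic energy: U = ½LI².
U = ½(0.333 H)(17.3 A)² = 49.83 J.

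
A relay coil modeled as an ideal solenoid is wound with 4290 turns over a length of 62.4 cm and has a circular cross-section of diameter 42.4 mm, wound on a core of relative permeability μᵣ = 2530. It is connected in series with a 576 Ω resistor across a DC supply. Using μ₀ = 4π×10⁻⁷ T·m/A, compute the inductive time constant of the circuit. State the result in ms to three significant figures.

τ ≈ 230 ms

A = π(d/2)² = π(2.120×10^-2 m)² = 1.412×10^-3 m².
L = μ₀μᵣN²A/ℓ = (4π×10⁻⁷)(2530)(4290)²(1.412×10^-3)/(0.624) = 132.4 H.
τ = L/R = (132.4)/(576) = 0.2299 s.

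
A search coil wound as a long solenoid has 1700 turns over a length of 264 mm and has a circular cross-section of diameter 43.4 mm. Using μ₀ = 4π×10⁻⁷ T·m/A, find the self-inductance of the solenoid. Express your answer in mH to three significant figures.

A = π(d/2)² = π(2.170×10^-2 m)² = 1.479×10^-3 m².
For a long solenoid, L = μ₀N²A/ℓ.
L = (4π×10⁻⁷)(1700)²(1.479×10^-3)/(0.264 m) = 2.035×10^-2 H.

L ≈ 20.4 mH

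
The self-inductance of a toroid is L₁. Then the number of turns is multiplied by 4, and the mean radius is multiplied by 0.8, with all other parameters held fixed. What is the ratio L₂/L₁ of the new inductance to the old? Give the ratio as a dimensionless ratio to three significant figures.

For a toroid, L ∝ μᵣN²A/R.
L₂/L₁ = (4)^2 × (0.8)^-1 = 20.0.

L₂/L₁ = 20.0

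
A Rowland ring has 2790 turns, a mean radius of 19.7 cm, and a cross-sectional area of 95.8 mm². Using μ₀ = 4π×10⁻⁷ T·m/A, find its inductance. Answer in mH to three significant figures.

For a thin toroid, L = μ₀N²A/(2πR).
L = (4π×10⁻⁷)(2790)²(9.580×10^-5) / (2π×0.197 m) = 7.571×10^-4 H.

L ≈ 0.757 mH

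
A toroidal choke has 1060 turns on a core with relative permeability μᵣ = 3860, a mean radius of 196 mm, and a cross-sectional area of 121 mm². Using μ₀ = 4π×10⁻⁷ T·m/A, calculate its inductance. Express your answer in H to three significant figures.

For a thin toroid, L = μ₀μᵣN²A/(2πR).
L = (4π×10⁻⁷)(3860)(1060)²(1.210×10^-4) / (2π×0.196 m) = 0.535499 H.

L ≈ 0.535 H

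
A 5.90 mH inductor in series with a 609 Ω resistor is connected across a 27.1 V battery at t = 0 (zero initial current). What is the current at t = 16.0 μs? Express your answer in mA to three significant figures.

τ = L/R = 5.900×10^-3/609 = 9.688×10^-6 s; final current I_∞ = ε/R = 27.1/609 = 4.450×10^-2 A.
I(t) = I_∞(1 − e^(−t/τ)) with t/τ = 1.652.
I = (4.450×10^-2)(1 − e^(−1.652)) = 3.597×10^-2 A.

I ≈ 36.0 mA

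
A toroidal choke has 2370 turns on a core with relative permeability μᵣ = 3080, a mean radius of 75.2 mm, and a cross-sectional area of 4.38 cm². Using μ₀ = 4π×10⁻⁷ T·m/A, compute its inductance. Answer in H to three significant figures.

For a thin toroid, L = μ₀μᵣN²A/(2πR).
L = (4π×10⁻⁷)(3080)(2370)²(4.380×10^-4) / (2π×7.520×10^-2 m) = 20.15 H.

L ≈ 20.2 H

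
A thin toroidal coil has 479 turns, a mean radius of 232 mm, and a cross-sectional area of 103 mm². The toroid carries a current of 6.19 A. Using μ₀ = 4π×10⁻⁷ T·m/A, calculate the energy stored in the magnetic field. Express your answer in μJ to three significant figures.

U ≈ 390 μJ

L = μ₀N²A/(2πR) = (4π×10⁻⁷)(479)²(1.030×10^-4)/(2π×0.232) = 2.037×10^-5 H.
U = ½LI² = ½(2.037×10^-5)(6.19)² = 3.903×10^-4 J.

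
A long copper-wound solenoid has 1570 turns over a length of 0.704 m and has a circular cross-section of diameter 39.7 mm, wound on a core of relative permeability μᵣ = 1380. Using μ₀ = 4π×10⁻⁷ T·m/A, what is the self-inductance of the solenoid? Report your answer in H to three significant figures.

L ≈ 7.52 H

A = π(d/2)² = π(1.985×10^-2 m)² = 1.238×10^-3 m².
For a long solenoid, L = μ₀μᵣN²A/ℓ.
L = (4π×10⁻⁷)(1380)(1570)²(1.238×10^-3)/(0.704 m) = 7.516 H.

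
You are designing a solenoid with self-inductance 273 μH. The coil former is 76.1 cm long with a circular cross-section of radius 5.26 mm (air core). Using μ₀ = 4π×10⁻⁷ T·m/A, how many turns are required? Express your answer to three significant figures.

A = πr² = π(5.260×10^-3 m)² = 8.692×10^-5 m².
From L = μ₀N²A/ℓ, N = √(Lℓ / (μ₀A)).
N = √[(2.730×10^-4)(0.761) / ((4π×10⁻⁷)×8.692×10^-5)] = √(1.902×10^6) ≈ 1379.1.

N ≈ 1380 turns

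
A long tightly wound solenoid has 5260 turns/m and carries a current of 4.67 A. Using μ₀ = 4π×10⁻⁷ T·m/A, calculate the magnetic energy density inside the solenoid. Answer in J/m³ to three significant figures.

u ≈ 379 J/m³

B = μ₀nI = (4π×10⁻⁷)(5.260×10^3)(4.67) = 3.087×10^-2 T.
u = B²/(2μ₀) = (3.087×10^-2)²/(2×4π×10⁻⁷) = 379.1 J/m³.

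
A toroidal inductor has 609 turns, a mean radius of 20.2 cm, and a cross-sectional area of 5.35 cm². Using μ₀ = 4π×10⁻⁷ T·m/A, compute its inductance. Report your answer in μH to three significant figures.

L ≈ 196 μH

For a thin toroid, L = μ₀N²A/(2πR).
L = (4π×10⁻⁷)(609)²(5.350×10^-4) / (2π×0.202 m) = 1.9646×10^-4 H.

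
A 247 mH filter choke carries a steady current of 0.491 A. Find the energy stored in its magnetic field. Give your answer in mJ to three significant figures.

U ≈ 29.8 mJ

Stored magnetic energy: U = ½LI².
U = ½(0.247 H)(0.491 A)² = 2.977×10^-2 J.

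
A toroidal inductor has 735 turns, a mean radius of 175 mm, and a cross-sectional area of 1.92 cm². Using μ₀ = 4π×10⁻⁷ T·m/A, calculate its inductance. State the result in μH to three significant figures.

L ≈ 119 μH

For a thin toroid, L = μ₀N²A/(2πR).
L = (4π×10⁻⁷)(735)²(1.920×10^-4) / (2π×0.175 m) = 1.185×10^-4 H.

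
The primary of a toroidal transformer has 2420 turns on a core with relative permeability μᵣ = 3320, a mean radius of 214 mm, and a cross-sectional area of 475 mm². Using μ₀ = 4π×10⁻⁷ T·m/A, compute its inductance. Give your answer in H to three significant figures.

L ≈ 8.63 H

For a thin toroid, L = μ₀μᵣN²A/(2πR).
L = (4π×10⁻⁷)(3320)(2420)²(4.750×10^-4) / (2π×0.214 m) = 8.631 H.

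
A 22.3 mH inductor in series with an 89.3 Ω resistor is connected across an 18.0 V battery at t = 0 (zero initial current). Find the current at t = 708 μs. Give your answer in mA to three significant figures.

τ = L/R = 2.230×10^-2/89.3 = 2.497×10^-4 s; final current I_∞ = ε/R = 18.0/89.3 = 0.2016 A.
I(t) = I_∞(1 − e^(−t/τ)) with t/τ = 2.835.
I = (0.2016)(1 − e^(−2.835)) = 0.1897 A.

I ≈ 190 mA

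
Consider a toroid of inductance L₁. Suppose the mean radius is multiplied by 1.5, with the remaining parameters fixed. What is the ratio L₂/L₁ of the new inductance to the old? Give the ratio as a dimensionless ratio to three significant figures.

For a toroid, L ∝ μᵣN²A/R.
L₂/L₁ = (1.5)^-1 = 0.667.

L₂/L₁ = 0.667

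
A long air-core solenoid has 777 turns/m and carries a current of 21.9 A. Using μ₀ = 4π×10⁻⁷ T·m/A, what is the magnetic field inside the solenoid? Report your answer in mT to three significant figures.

Inside a long solenoid, B = μ₀nI.
B = (4π×10⁻⁷)(777 m⁻¹)(21.9 A) = 2.138×10^-2 T.

B ≈ 21.4 mT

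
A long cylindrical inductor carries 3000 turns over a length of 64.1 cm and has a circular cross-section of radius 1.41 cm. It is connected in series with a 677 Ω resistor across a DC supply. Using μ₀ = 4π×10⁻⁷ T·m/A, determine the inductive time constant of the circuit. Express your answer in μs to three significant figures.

A = πr² = π(1.410×10^-2 m)² = 6.246×10^-4 m².
L = μ₀N²A/ℓ = (4π×10⁻⁷)(3000)²(6.246×10^-4)/(0.641) = 1.102×10^-2 H.
τ = L/R = (1.102×10^-2)/(677) = 1.628×10^-5 s.

τ ≈ 16.3 μs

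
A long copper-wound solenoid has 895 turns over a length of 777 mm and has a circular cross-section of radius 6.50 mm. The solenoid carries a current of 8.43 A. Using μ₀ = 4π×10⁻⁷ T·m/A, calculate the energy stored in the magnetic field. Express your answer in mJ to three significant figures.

U ≈ 6.11 mJ

A = πr² = π(6.500×10^-3 m)² = 1.327×10^-4 m².
L = μ₀N²A/ℓ = (4π×10⁻⁷)(895)²(1.327×10^-4)/(0.777) = 1.720×10^-4 H.
U = ½LI² = ½(1.720×10^-4)(8.43)² = 6.110×10^-3 J.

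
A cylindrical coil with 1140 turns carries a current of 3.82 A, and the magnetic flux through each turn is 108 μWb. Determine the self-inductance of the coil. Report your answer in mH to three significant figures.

L ≈ 32.2 mH

Self-inductance is defined by L = NΦ_B/I (flux linkage over current).
L = (1140)(1.080×10^-4 Wb)/(3.82 A) = 3.223×10^-2 H.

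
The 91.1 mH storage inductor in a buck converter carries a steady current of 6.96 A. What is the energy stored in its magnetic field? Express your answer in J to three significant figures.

Stored magnetic energy: U = ½LI².
U = ½(9.110×10^-2 H)(6.96 A)² = 2.207 J.

U ≈ 2.21 J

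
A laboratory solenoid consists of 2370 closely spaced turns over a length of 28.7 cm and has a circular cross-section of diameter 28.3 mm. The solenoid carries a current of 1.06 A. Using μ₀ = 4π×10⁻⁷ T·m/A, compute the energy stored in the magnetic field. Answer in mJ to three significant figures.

U ≈ 8.69 mJ

A = π(d/2)² = π(1.415×10^-2 m)² = 6.290×10^-4 m².
L = μ₀N²A/ℓ = (4π×10⁻⁷)(2370)²(6.290×10^-4)/(0.287) = 1.547×10^-2 H.
U = ½LI² = ½(1.547×10^-2)(1.06)² = 8.691×10^-3 J.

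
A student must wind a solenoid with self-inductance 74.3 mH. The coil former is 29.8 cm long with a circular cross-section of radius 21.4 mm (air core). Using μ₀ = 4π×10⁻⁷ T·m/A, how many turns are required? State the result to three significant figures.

A = πr² = π(2.140×10^-2 m)² = 1.439×10^-3 m².
From L = μ₀N²A/ℓ, N = √(Lℓ / (μ₀A)).
N = √[(7.430×10^-2)(0.298) / ((4π×10⁻⁷)×1.439×10^-3)] = √(1.2247×10^7) ≈ 3499.5.

N ≈ 3500 turns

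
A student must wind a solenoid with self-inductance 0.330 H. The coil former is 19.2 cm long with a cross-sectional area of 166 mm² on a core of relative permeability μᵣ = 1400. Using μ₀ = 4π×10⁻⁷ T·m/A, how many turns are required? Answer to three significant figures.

N ≈ 466 turns

A = 166 mm² = 1.660×10^-4 m².
From L = μ₀μᵣN²A/ℓ, N = √(Lℓ / (μ₀μᵣA)).
N = √[(0.33)(0.192) / ((4π×10⁻⁷)(1400)×1.660×10^-4)] = √(2.170×10^5) ≈ 465.8.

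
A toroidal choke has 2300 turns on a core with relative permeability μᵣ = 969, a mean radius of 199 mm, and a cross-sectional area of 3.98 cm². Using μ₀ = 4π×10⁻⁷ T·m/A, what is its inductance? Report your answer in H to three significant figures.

L ≈ 2.05 H

For a thin toroid, L = μ₀μᵣN²A/(2πR).
L = (4π×10⁻⁷)(969)(2300)²(3.980×10^-4) / (2π×0.199 m) = 2.05 H.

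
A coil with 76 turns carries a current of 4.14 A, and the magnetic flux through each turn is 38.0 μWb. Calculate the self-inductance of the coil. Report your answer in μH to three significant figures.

L ≈ 698 μH

Self-inductance is defined by L = NΦ_B/I (flux linkage over current).
L = (76)(3.800×10^-5 Wb)/(4.14 A) = 6.976×10^-4 H.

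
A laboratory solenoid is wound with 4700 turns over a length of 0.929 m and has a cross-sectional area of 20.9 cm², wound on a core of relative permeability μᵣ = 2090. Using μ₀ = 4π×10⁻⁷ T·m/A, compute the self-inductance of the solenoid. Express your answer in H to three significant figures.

A = 20.9 cm² = 2.090×10^-3 m².
For a long solenoid, L = μ₀μᵣN²A/ℓ.
L = (4π×10⁻⁷)(2090)(4700)²(2.090×10^-3)/(0.929 m) = 130.5 H.

L ≈ 131 H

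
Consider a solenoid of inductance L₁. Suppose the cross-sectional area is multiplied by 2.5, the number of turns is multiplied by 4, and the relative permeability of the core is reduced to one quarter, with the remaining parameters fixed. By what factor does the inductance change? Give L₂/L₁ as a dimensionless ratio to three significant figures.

For a solenoid, L ∝ μᵣN²A/ℓ.
L₂/L₁ = (2.5) × (4)^2 × (0.25) = 10.0.

L₂/L₁ = 10.0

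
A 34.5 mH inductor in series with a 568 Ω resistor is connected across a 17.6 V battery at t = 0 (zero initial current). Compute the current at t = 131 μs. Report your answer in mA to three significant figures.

τ = L/R = 3.450×10^-2/568 = 6.074×10^-5 s; final current I_∞ = ε/R = 17.6/568 = 3.099×10^-2 A.
I(t) = I_∞(1 − e^(−t/τ)) with t/τ = 2.157.
I = (3.099×10^-2)(1 − e^(−2.157)) = 2.740×10^-2 A.

I ≈ 27.4 mA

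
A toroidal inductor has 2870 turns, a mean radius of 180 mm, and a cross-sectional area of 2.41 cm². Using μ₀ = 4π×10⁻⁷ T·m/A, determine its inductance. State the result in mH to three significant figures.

L ≈ 2.21 mH

For a thin toroid, L = μ₀N²A/(2πR).
L = (4π×10⁻⁷)(2870)²(2.410×10^-4) / (2π×0.18 m) = 2.206×10^-3 H.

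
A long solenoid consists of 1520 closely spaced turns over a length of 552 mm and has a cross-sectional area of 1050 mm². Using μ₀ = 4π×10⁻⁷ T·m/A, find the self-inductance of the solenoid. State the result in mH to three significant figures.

A = 1050 mm² = 1.050×10^-3 m².
For a long solenoid, L = μ₀N²A/ℓ.
L = (4π×10⁻⁷)(1520)²(1.050×10^-3)/(0.552 m) = 5.523×10^-3 H.

L ≈ 5.52 mH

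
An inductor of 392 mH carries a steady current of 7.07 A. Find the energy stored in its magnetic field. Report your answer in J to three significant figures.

Stored magnetic energy: U = ½LI².
U = ½(0.392 H)(7.07 A)² = 9.797 J.

U ≈ 9.80 J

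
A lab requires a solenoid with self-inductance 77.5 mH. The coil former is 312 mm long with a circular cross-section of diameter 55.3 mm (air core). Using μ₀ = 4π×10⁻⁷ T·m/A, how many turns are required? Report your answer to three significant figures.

N ≈ 2830 turns

A = π(d/2)² = π(2.765×10^-2 m)² = 2.402×10^-3 m².
From L = μ₀N²A/ℓ, N = √(Lℓ / (μ₀A)).
N = √[(7.750×10^-2)(0.312) / ((4π×10⁻⁷)×2.402×10^-3)] = √(8.011×10^6) ≈ 2830.4.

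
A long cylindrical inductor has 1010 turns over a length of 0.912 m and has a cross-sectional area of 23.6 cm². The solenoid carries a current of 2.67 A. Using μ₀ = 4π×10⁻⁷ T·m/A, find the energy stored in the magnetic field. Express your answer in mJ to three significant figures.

A = 23.6 cm² = 2.360×10^-3 m².
L = μ₀N²A/ℓ = (4π×10⁻⁷)(1010)²(2.360×10^-3)/(0.912) = 3.317×10^-3 H.
U = ½LI² = ½(3.317×10^-3)(2.67)² = 1.182×10^-2 J.

U ≈ 11.8 mJ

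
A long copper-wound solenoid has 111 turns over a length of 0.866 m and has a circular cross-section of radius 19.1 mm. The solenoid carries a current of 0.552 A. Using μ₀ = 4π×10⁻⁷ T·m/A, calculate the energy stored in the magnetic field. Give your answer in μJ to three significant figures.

A = πr² = π(1.910×10^-2 m)² = 1.146×10^-3 m².
L = μ₀N²A/ℓ = (4π×10⁻⁷)(111)²(1.146×10^-3)/(0.866) = 2.049×10^-5 H.
U = ½LI² = ½(2.049×10^-5)(0.552)² = 3.122×10^-6 J.

U ≈ 3.12 μJ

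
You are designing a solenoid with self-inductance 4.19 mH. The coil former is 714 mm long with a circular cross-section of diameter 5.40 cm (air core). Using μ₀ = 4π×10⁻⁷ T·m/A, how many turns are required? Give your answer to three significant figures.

A = π(d/2)² = π(2.700×10^-2 m)² = 2.290×10^-3 m².
From L = μ₀N²A/ℓ, N = √(Lℓ / (μ₀A)).
N = √[(4.190×10^-3)(0.714) / ((4π×10⁻⁷)×2.290×10^-3)] = √(1.040×10^6) ≈ 1019.6.

N ≈ 1020 turns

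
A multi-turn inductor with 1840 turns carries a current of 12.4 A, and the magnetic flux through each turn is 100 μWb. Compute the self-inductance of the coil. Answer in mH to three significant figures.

L ≈ 14.8 mH

Self-inductance is defined by L = NΦ_B/I (flux linkage over current).
L = (1840)(1.000×10^-4 Wb)/(12.4 A) = 1.484×10^-2 H.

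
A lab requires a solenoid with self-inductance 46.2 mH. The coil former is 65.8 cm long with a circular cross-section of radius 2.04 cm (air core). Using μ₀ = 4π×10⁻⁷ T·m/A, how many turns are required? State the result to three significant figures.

A = πr² = π(2.040×10^-2 m)² = 1.307×10^-3 m².
From L = μ₀N²A/ℓ, N = √(Lℓ / (μ₀A)).
N = √[(4.620×10^-2)(0.658) / ((4π×10⁻⁷)×1.307×10^-3)] = √(1.850×10^7) ≈ 4301.5.

N ≈ 4300 turns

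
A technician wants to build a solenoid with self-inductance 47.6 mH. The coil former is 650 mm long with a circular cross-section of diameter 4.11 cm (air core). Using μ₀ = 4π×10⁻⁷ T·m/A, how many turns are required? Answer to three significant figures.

A = π(d/2)² = π(2.055×10^-2 m)² = 1.327×10^-3 m².
From L = μ₀N²A/ℓ, N = √(Lℓ / (μ₀A)).
N = √[(4.760×10^-2)(0.65) / ((4π×10⁻⁷)×1.327×10^-3)] = √(1.856×10^7) ≈ 4307.9.

N ≈ 4310 turns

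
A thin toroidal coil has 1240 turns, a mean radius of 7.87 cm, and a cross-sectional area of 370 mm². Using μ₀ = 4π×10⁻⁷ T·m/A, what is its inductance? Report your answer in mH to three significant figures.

For a thin toroid, L = μ₀N²A/(2πR).
L = (4π×10⁻⁷)(1240)²(3.700×10^-4) / (2π×7.870×10^-2 m) = 1.446×10^-3 H.

L ≈ 1.45 mH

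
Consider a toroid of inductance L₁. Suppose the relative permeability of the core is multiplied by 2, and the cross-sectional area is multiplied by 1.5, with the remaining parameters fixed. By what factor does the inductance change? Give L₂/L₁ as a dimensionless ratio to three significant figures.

For a toroid, L ∝ μᵣN²A/R.
L₂/L₁ = (2) × (1.5) = 3.00.

L₂/L₁ = 3.00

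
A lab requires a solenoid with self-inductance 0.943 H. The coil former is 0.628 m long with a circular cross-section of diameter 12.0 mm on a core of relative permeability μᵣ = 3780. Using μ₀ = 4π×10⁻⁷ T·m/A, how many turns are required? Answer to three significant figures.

A = π(d/2)² = π(6.000×10^-3 m)² = 1.131×10^-4 m².
From L = μ₀μᵣN²A/ℓ, N = √(Lℓ / (μ₀μᵣA)).
N = √[(0.943)(0.628) / ((4π×10⁻⁷)(3780)×1.131×10^-4)] = √(1.102×10^6) ≈ 1049.9.

N ≈ 1050 turns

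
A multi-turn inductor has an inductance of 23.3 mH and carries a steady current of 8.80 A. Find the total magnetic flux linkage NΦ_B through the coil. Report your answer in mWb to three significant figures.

From L = NΦ_B/I, the flux linkage is NΦ_B = LI.
NΦ_B = (2.330×10^-2 H)(8.80 A) = 0.205 Wb.

NΦ_B ≈ 205 mWb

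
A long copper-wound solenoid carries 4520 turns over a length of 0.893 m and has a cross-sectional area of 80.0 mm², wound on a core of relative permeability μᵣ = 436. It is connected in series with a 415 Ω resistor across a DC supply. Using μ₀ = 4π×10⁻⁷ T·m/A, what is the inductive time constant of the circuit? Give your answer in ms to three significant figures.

A = 80.0 mm² = 8.000×10^-5 m².
L = μ₀μᵣN²A/ℓ = (4π×10⁻⁷)(436)(4520)²(8.000×10^-5)/(0.893) = 1.003 H.
τ = L/R = (1.003)/(415) = 2.416×10^-3 s.

τ ≈ 2.42 ms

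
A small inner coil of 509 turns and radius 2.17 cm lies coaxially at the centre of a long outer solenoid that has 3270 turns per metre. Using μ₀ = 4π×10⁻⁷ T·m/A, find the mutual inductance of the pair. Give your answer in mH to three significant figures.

The outer solenoid produces a uniform field B₁ = μ₀n₁I₁ across the inner coil,
so the flux linkage is N₂Φ = N₂B₁A₂ = μ₀n₁N₂A₂·I₁, giving M = μ₀n₁N₂A₂.
A₂ = πr² = π(2.170×10^-2 m)² = 1.479×10^-3 m².
M = (4π×10⁻⁷)(3270)(509)(1.479×10^-3) = 3.094×10^-3 H.

M ≈ 3.09 mH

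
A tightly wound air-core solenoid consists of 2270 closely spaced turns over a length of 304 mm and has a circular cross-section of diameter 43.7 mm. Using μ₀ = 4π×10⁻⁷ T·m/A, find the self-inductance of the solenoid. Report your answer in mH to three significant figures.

L ≈ 31.9 mH

A = π(d/2)² = π(2.185×10^-2 m)² = 1.500×10^-3 m².
For a long solenoid, L = μ₀N²A/ℓ.
L = (4π×10⁻⁷)(2270)²(1.500×10^-3)/(0.304 m) = 3.1948×10^-2 H.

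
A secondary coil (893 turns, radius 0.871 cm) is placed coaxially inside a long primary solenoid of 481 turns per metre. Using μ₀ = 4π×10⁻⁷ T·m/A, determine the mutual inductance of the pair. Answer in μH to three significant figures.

The outer solenoid produces a uniform field B₁ = μ₀n₁I₁ across the inner coil,
so the flux linkage is N₂Φ = N₂B₁A₂ = μ₀n₁N₂A₂·I₁, giving M = μ₀n₁N₂A₂.
A₂ = πr² = π(8.710×10^-3 m)² = 2.383×10^-4 m².
M = (4π×10⁻⁷)(481)(893)(2.383×10^-4) = 1.286×10^-4 H.

M ≈ 129 μH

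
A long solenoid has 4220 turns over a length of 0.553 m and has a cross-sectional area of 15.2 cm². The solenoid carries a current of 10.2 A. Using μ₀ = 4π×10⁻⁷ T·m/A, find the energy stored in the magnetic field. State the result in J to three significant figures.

A = 15.2 cm² = 1.520×10^-3 m².
L = μ₀N²A/ℓ = (4π×10⁻⁷)(4220)²(1.520×10^-3)/(0.553) = 6.151×10^-2 H.
U = ½LI² = ½(6.151×10^-2)(10.2)² = 3.2 J.

U ≈ 3.20 J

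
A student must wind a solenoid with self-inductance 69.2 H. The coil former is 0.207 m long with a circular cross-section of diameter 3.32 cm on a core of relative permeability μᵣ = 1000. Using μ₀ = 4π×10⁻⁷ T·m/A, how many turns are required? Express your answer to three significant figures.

N ≈ 3630 turns

A = π(d/2)² = π(1.660×10^-2 m)² = 8.657×10^-4 m².
From L = μ₀μᵣN²A/ℓ, N = √(Lℓ / (μ₀μᵣA)).
N = √[(69.2)(0.207) / ((4π×10⁻⁷)(1000)×8.657×10^-4)] = √(1.317×10^7) ≈ 3628.7.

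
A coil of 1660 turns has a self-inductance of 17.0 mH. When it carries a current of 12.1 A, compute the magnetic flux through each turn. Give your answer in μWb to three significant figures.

Φ_B ≈ 124 μWb

From L = NΦ_B/I, the flux per turn is Φ_B = LI/N.
Φ_B = (1.700×10^-2 H)(12.1 A)/1660 = 1.239×10^-4 Wb.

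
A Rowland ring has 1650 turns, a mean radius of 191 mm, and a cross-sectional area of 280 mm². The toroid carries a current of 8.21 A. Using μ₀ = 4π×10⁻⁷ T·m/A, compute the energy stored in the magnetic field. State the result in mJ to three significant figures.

U ≈ 26.9 mJ

L = μ₀N²A/(2πR) = (4π×10⁻⁷)(1650)²(2.800×10^-4)/(2π×0.191) = 7.982×10^-4 H.
U = ½LI² = ½(7.982×10^-4)(8.21)² = 2.690×10^-2 J.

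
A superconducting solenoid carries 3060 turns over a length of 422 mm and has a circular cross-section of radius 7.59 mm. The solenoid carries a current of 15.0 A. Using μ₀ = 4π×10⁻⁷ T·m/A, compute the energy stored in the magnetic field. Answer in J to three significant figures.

A = πr² = π(7.590×10^-3 m)² = 1.810×10^-4 m².
L = μ₀N²A/ℓ = (4π×10⁻⁷)(3060)²(1.810×10^-4)/(0.422) = 5.046×10^-3 H.
U = ½LI² = ½(5.046×10^-3)(15.0)² = 0.5677 J.

U ≈ 0.568 J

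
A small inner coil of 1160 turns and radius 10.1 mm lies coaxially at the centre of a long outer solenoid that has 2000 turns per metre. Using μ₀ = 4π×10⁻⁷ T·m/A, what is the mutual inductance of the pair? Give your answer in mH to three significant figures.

M ≈ 0.934 mH

The outer solenoid produces a uniform field B₁ = μ₀n₁I₁ across the inner coil,
so the flux linkage is N₂Φ = N₂B₁A₂ = μ₀n₁N₂A₂·I₁, giving M = μ₀n₁N₂A₂.
A₂ = πr² = π(1.010×10^-2 m)² = 3.2047×10^-4 m².
M = (4π×10⁻⁷)(2000)(1160)(3.2047×10^-4) = 9.343×10^-4 H.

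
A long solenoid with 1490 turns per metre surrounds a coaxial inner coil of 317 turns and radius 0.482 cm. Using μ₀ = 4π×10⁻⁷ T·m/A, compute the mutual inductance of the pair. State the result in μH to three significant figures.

The outer solenoid produces a uniform field B₁ = μ₀n₁I₁ across the inner coil,
so the flux linkage is N₂Φ = N₂B₁A₂ = μ₀n₁N₂A₂·I₁, giving M = μ₀n₁N₂A₂.
A₂ = πr² = π(4.820×10^-3 m)² = 7.299×10^-5 m².
M = (4π×10⁻⁷)(1490)(317)(7.299×10^-5) = 4.332×10^-5 H.

M ≈ 43.3 μH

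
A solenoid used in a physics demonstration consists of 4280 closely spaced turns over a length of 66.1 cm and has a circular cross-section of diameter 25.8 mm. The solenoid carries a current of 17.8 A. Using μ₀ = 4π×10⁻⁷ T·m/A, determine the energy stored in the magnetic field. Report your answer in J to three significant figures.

U ≈ 2.88 J

A = π(d/2)² = π(1.290×10^-2 m)² = 5.228×10^-4 m².
L = μ₀N²A/ℓ = (4π×10⁻⁷)(4280)²(5.228×10^-4)/(0.661) = 1.821×10^-2 H.
U = ½LI² = ½(1.821×10^-2)(17.8)² = 2.884 J.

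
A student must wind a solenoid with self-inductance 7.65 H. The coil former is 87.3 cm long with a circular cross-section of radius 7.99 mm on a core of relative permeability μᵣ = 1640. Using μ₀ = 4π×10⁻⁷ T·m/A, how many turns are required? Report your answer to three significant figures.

N ≈ 4020 turns

A = πr² = π(7.990×10^-3 m)² = 2.006×10^-4 m².
From L = μ₀μᵣN²A/ℓ, N = √(Lℓ / (μ₀μᵣA)).
N = √[(7.65)(0.873) / ((4π×10⁻⁷)(1640)×2.006×10^-4)] = √(1.616×10^7) ≈ 4019.7.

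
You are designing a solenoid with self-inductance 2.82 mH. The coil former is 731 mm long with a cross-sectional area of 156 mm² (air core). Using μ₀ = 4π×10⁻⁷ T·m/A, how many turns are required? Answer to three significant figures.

N ≈ 3240 turns

A = 156 mm² = 1.560×10^-4 m².
From L = μ₀N²A/ℓ, N = √(Lℓ / (μ₀A)).
N = √[(2.820×10^-3)(0.731) / ((4π×10⁻⁷)×1.560×10^-4)] = √(1.052×10^7) ≈ 3242.8.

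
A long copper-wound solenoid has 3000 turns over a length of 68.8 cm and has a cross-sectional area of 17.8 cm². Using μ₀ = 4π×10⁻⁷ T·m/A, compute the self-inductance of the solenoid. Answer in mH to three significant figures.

A = 17.8 cm² = 1.780×10^-3 m².
For a long solenoid, L = μ₀N²A/ℓ.
L = (4π×10⁻⁷)(3000)²(1.780×10^-3)/(0.688 m) = 2.926×10^-2 H.

L ≈ 29.3 mH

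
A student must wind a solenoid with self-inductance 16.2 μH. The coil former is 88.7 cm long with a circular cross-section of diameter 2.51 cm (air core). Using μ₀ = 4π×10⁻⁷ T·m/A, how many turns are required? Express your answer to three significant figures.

N ≈ 152 turns

A = π(d/2)² = π(1.255×10^-2 m)² = 4.948×10^-4 m².
From L = μ₀N²A/ℓ, N = √(Lℓ / (μ₀A)).
N = √[(1.620×10^-5)(0.887) / ((4π×10⁻⁷)×4.948×10^-4)] = √(2.311×10^4) ≈ 152.0.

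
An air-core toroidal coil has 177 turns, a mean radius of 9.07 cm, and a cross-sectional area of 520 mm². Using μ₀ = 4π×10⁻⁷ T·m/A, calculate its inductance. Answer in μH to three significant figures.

L ≈ 35.9 μH

For a thin toroid, L = μ₀N²A/(2πR).
L = (4π×10⁻⁷)(177)²(5.200×10^-4) / (2π×9.070×10^-2 m) = 3.592×10^-5 H.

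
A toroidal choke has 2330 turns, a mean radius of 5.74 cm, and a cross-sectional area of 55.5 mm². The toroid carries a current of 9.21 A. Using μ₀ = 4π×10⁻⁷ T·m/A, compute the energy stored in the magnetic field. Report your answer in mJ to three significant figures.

L = μ₀N²A/(2πR) = (4π×10⁻⁷)(2330)²(5.550×10^-5)/(2π×5.740×10^-2) = 1.050×10^-3 H.
U = ½LI² = ½(1.050×10^-3)(9.21)² = 4.453×10^-2 J.

U ≈ 44.5 mJ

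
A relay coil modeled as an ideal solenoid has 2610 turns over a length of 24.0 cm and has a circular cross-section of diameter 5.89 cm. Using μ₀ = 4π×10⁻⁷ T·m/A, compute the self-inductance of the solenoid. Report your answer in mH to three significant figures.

A = π(d/2)² = π(2.945×10^-2 m)² = 2.7247×10^-3 m².
For a long solenoid, L = μ₀N²A/ℓ.
L = (4π×10⁻⁷)(2610)²(2.7247×10^-3)/(0.24 m) = 9.719×10^-2 H.

L ≈ 97.2 mH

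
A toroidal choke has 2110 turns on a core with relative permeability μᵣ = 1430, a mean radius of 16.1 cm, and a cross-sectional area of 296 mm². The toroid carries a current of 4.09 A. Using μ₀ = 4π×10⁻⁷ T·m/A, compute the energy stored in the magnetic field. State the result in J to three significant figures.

U ≈ 19.6 J

L = μ₀μᵣN²A/(2πR) = (4π×10⁻⁷)(1430)(2110)²(2.960×10^-4)/(2π×0.161) = 2.341 H.
U = ½LI² = ½(2.341)(4.09)² = 19.58 J.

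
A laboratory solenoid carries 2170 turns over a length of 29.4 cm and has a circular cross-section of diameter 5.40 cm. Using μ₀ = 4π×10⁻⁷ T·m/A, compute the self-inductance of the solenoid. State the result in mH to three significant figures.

L ≈ 46.1 mH

A = π(d/2)² = π(2.700×10^-2 m)² = 2.290×10^-3 m².
For a long solenoid, L = μ₀N²A/ℓ.
L = (4π×10⁻⁷)(2170)²(2.290×10^-3)/(0.294 m) = 4.610×10^-2 H.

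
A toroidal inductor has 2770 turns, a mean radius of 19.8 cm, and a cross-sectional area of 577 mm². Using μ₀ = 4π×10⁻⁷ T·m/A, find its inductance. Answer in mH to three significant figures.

For a thin toroid, L = μ₀N²A/(2πR).
L = (4π×10⁻⁷)(2770)²(5.770×10^-4) / (2π×0.198 m) = 4.472×10^-3 H.

L ≈ 4.47 mH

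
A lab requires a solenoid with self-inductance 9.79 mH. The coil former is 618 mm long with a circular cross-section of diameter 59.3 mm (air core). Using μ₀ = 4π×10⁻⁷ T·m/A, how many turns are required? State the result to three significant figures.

A = π(d/2)² = π(2.965×10^-2 m)² = 2.762×10^-3 m².
From L = μ₀N²A/ℓ, N = √(Lℓ / (μ₀A)).
N = √[(9.790×10^-3)(0.618) / ((4π×10⁻⁷)×2.762×10^-3)] = √(1.743×10^6) ≈ 1320.3.

N ≈ 1320 turns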